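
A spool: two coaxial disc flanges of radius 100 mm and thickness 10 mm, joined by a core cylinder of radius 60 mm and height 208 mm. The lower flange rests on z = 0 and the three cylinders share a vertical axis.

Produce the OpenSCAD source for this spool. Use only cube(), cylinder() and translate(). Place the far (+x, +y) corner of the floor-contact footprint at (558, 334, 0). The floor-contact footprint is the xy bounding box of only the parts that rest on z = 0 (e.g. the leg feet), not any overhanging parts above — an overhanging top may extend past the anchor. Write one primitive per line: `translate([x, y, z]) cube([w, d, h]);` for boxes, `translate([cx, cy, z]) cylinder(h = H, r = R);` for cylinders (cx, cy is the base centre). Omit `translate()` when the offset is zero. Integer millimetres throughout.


translate([458, 234, 0]) cylinder(h = 10, r = 100);
translate([458, 234, 10]) cylinder(h = 208, r = 60);
translate([458, 234, 218]) cylinder(h = 10, r = 100);


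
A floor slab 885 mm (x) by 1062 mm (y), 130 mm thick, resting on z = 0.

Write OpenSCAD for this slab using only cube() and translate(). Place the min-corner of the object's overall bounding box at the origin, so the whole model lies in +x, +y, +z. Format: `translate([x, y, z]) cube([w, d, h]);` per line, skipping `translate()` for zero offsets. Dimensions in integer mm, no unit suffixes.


cube([885, 1062, 130]);


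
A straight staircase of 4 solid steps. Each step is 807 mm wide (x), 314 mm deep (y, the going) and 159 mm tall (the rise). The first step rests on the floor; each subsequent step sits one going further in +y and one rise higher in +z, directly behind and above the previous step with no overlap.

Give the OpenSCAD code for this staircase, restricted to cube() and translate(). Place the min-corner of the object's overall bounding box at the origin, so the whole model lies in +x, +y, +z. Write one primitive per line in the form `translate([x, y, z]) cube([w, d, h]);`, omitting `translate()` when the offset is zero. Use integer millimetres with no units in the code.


cube([807, 314, 159]);
translate([0, 314, 159]) cube([807, 314, 159]);
translate([0, 628, 318]) cube([807, 314, 159]);
translate([0, 942, 477]) cube([807, 314, 159]);


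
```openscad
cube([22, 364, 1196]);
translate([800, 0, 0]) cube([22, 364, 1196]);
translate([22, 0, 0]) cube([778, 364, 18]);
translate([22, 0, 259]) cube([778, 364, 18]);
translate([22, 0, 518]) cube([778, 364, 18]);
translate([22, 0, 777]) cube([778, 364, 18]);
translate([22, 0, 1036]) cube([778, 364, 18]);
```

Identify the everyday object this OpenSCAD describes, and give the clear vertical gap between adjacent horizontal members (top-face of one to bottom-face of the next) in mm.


A bookshelf. The clear shelf gap is 241 mm.

Two tall side panels with 5 horizontal boards between them — a bookshelf. The first two shelf undersides are at z = 0 and z = 259; with shelf thickness 18, the clear gap is 259 − 0 − 18 = 241 mm.


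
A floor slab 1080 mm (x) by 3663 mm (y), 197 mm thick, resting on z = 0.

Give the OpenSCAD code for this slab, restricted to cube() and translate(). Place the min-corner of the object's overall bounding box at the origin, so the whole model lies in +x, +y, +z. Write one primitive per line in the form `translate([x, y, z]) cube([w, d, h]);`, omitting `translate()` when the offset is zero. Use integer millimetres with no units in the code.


cube([1080, 3663, 197]);


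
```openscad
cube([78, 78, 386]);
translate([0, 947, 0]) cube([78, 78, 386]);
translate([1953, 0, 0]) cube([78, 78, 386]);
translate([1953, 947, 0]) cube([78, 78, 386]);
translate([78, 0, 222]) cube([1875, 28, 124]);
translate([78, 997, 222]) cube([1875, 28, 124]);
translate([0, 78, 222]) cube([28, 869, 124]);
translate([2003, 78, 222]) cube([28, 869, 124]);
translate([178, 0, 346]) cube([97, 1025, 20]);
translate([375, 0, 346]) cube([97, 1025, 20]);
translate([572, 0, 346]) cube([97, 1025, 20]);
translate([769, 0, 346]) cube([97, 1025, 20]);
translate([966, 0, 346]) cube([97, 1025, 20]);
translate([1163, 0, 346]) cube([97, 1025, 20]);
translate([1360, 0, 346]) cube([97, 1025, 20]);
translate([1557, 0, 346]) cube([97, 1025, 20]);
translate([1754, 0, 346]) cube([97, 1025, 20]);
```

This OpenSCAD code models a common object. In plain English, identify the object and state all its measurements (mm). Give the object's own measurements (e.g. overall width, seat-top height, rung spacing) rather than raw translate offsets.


A bed frame 2031 mm long (x) by 1025 mm wide (y). Four 78×78 mm corner posts, 386 mm tall, at the corners of the footprint. Four rails of 28 mm thickness and 124 mm height run between adjacent posts with their undersides at z = 222 mm, their outer faces flush with the outside of the frame (the two x-running rails run between the posts' inner faces; the two y-running rails run between the posts' inner faces). 9 slats, each 97 mm wide (x) and 20 mm thick, lie across the top of the two x-running rails, running the full 1025 mm width of the frame in y; along x they sit between the end posts with a 100 mm gap after the −x posts and between neighbouring slats, leaving 102 mm before the +x posts.


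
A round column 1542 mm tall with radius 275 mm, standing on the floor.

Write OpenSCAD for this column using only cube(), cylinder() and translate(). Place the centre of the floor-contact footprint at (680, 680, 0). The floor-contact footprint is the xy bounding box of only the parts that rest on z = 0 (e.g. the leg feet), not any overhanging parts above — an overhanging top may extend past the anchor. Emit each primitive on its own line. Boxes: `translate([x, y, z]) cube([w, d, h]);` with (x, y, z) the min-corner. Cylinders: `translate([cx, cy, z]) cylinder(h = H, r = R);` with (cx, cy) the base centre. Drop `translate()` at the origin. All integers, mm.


translate([680, 680, 0]) cylinder(h = 1542, r = 275);


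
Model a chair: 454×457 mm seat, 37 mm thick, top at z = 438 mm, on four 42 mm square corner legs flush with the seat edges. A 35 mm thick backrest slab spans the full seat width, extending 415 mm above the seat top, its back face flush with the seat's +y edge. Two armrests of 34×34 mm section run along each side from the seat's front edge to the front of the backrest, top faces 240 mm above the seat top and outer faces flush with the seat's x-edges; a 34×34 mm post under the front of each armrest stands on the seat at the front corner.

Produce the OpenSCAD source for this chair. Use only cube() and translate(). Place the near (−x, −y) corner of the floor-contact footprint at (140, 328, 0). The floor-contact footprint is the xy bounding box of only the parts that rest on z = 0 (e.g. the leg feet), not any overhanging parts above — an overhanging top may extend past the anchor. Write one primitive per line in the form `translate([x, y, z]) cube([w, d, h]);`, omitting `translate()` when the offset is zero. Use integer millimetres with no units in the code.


translate([140, 328, 401]) cube([454, 457, 37]);
translate([140, 328, 0]) cube([42, 42, 401]);
translate([552, 328, 0]) cube([42, 42, 401]);
translate([140, 743, 0]) cube([42, 42, 401]);
translate([552, 743, 0]) cube([42, 42, 401]);
translate([140, 750, 438]) cube([454, 35, 415]);
translate([140, 328, 644]) cube([34, 422, 34]);
translate([560, 328, 644]) cube([34, 422, 34]);
translate([140, 328, 438]) cube([34, 34, 206]);
translate([560, 328, 438]) cube([34, 34, 206]);


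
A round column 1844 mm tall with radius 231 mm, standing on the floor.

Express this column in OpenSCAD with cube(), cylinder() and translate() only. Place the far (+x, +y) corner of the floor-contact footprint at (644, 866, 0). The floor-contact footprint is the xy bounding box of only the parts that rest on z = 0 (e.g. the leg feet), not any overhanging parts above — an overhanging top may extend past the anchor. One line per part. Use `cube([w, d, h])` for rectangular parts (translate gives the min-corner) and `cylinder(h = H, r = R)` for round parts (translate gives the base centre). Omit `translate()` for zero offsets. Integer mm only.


translate([413, 635, 0]) cylinder(h = 1844, r = 231);


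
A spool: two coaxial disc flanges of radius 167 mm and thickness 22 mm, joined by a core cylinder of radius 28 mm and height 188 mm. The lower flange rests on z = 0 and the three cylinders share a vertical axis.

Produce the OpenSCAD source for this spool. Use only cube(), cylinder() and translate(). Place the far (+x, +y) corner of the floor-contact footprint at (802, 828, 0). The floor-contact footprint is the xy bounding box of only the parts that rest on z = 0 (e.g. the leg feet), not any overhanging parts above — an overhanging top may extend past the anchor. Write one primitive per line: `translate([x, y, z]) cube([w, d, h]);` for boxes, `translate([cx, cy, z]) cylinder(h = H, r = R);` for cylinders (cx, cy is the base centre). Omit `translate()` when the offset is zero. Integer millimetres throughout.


translate([635, 661, 0]) cylinder(h = 22, r = 167);
translate([635, 661, 22]) cylinder(h = 188, r = 28);
translate([635, 661, 210]) cylinder(h = 22, r = 167);


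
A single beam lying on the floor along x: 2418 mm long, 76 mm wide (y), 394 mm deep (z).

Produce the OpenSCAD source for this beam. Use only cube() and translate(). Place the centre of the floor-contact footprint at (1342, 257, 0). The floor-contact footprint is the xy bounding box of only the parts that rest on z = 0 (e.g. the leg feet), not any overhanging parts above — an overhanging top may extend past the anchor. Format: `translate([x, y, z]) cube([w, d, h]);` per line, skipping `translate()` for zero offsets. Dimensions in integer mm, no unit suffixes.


translate([133, 219, 0]) cube([2418, 76, 394]);


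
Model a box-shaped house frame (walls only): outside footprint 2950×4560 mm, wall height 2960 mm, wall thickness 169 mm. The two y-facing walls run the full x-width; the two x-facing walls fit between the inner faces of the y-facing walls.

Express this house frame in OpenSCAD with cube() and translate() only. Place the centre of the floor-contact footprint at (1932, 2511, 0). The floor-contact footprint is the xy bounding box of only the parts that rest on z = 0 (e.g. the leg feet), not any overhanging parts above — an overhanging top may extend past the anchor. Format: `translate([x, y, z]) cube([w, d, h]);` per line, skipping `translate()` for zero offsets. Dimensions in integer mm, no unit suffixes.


translate([457, 231, 0]) cube([2950, 169, 2960]);
translate([457, 4622, 0]) cube([2950, 169, 2960]);
translate([457, 400, 0]) cube([169, 4222, 2960]);
translate([3238, 400, 0]) cube([169, 4222, 2960]);


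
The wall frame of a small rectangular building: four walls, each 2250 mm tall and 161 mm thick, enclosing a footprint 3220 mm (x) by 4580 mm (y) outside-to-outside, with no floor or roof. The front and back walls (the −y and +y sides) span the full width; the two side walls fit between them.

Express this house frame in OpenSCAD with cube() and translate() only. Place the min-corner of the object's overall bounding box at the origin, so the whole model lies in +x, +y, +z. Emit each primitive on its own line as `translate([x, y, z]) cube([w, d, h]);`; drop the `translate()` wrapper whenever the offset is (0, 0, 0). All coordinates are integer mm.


cube([3220, 161, 2250]);
translate([0, 4419, 0]) cube([3220, 161, 2250]);
translate([0, 161, 0]) cube([161, 4258, 2250]);
translate([3059, 161, 0]) cube([161, 4258, 2250]);


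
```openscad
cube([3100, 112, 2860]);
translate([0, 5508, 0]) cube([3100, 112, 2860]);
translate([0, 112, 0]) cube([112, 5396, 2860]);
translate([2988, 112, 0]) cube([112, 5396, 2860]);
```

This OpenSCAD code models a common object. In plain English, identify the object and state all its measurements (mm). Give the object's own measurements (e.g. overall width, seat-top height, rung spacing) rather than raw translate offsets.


The wall frame of a small rectangular building: four walls, each 2860 mm tall and 112 mm thick, enclosing a footprint 3100 mm (x) by 5620 mm (y) outside-to-outside, with no floor or roof. The front and back walls (the −y and +y sides) span the full width; the two side walls fit between them.


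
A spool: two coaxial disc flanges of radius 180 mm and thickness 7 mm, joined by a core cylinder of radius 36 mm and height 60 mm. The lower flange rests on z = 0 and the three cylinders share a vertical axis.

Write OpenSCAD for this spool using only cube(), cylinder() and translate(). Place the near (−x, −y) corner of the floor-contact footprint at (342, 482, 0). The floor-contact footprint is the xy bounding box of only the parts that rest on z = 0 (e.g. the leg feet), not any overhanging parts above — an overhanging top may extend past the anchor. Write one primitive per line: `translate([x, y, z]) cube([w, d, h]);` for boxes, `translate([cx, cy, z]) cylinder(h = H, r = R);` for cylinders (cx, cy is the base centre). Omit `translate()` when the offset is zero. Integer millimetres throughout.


translate([522, 662, 0]) cylinder(h = 7, r = 180);
translate([522, 662, 7]) cylinder(h = 60, r = 36);
translate([522, 662, 67]) cylinder(h = 7, r = 180);


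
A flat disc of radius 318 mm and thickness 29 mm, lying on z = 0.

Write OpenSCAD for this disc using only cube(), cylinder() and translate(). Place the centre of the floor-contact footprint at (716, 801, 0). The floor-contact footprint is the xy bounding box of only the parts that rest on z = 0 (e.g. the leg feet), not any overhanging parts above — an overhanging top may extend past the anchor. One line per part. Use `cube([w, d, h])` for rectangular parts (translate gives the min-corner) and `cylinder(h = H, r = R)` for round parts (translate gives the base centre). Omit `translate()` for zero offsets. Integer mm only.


translate([716, 801, 0]) cylinder(h = 29, r = 318);


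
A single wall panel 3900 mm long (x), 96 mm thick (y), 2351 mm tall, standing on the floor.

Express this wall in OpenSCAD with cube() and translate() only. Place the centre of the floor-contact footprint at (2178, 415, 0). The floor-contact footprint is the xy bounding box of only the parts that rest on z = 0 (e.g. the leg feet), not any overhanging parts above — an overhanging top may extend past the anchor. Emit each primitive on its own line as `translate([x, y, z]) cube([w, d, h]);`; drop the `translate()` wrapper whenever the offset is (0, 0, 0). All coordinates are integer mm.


translate([228, 367, 0]) cube([3900, 96, 2351]);


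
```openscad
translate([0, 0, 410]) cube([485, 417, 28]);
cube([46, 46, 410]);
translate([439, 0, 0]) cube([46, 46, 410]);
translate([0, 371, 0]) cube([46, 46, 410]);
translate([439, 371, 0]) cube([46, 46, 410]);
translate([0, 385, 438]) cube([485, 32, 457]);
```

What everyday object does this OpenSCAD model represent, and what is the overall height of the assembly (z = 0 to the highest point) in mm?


A chair. The overall height is 895 mm.

A slab on four corner posts with a tall panel at the back — a chair. The seat slab sits at z = 410 with thickness 28, and the 457 mm backrest starts at the seat top, so the overall height is 410 + 28 + 457 = 895 mm.


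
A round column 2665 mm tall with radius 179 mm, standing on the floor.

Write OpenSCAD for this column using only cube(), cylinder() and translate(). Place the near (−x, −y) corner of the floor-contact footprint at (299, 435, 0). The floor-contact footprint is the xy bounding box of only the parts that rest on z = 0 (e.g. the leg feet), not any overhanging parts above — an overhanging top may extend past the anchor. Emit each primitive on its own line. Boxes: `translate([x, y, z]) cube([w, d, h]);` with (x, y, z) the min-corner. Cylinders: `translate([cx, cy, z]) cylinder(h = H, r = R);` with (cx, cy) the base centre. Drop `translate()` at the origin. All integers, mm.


translate([478, 614, 0]) cylinder(h = 2665, r = 179);


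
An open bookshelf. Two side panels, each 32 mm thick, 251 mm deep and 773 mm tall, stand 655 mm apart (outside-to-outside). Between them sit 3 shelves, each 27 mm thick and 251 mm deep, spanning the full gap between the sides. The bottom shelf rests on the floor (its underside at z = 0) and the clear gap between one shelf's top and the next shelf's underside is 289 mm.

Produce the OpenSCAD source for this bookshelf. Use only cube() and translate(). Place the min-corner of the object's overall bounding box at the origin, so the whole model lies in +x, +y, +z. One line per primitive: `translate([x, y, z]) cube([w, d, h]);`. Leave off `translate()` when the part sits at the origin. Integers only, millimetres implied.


cube([32, 251, 773]);
translate([623, 0, 0]) cube([32, 251, 773]);
translate([32, 0, 0]) cube([591, 251, 27]);
translate([32, 0, 316]) cube([591, 251, 27]);
translate([32, 0, 632]) cube([591, 251, 27]);


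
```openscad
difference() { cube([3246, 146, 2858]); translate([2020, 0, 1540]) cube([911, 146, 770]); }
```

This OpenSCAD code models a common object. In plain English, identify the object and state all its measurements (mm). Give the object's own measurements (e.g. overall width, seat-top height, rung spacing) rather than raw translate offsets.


A wall 3246 mm long (x), 146 mm thick (y), 2858 mm tall, with a rectangular window opening cut through it. The opening is 911 mm wide and 770 mm tall; its sill is at z = 1540 mm and its near (−x) edge is 2020 mm from the wall's −x end. The opening passes through the full wall thickness.


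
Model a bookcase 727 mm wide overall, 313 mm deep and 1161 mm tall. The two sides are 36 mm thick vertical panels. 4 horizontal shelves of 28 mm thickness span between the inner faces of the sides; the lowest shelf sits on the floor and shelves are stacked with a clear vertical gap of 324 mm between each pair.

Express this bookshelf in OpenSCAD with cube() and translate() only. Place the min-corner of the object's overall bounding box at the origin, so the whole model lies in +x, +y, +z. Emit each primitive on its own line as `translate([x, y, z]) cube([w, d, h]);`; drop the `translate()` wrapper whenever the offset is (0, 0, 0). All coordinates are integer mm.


cube([36, 313, 1161]);
translate([691, 0, 0]) cube([36, 313, 1161]);
translate([36, 0, 0]) cube([655, 313, 28]);
translate([36, 0, 352]) cube([655, 313, 28]);
translate([36, 0, 704]) cube([655, 313, 28]);
translate([36, 0, 1056]) cube([655, 313, 28]);


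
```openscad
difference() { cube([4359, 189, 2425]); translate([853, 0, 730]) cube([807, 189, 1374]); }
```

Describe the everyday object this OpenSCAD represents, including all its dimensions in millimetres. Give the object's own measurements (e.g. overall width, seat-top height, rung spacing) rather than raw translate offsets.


A wall 4359 mm long (x), 189 mm thick (y), 2425 mm tall, with a rectangular window opening cut through it. The opening is 807 mm wide and 1374 mm tall; its sill is at z = 730 mm and its near (−x) edge is 853 mm from the wall's −x end. The opening passes through the full wall thickness.


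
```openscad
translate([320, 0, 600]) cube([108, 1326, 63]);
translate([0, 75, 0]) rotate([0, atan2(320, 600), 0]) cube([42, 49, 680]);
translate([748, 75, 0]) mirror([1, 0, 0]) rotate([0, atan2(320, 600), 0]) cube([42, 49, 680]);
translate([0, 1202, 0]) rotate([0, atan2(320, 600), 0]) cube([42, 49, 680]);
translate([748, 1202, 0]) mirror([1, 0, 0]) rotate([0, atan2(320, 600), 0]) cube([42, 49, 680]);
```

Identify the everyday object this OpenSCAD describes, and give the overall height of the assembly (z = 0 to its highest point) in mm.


A sawhorse. The overall height is 663 mm.

A beam across two mirrored pairs of raked legs — a sawhorse. The beam's underside is at z = 600 (matching the legs' vertical rise in atan2(320, 600)) and the beam is 63 mm tall, so its top is at 600 + 63 = 663 mm. The raked legs top out at the beam's underside, so that is the highest point.


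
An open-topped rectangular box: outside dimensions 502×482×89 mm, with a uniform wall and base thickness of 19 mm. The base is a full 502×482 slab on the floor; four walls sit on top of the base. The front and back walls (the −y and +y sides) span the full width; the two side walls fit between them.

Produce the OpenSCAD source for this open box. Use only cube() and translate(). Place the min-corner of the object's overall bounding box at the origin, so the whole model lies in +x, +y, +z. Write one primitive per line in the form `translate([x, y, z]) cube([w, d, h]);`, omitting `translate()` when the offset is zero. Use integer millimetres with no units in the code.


cube([502, 482, 19]);
translate([0, 0, 19]) cube([502, 19, 70]);
translate([0, 463, 19]) cube([502, 19, 70]);
translate([0, 19, 19]) cube([19, 444, 70]);
translate([483, 19, 19]) cube([19, 444, 70]);


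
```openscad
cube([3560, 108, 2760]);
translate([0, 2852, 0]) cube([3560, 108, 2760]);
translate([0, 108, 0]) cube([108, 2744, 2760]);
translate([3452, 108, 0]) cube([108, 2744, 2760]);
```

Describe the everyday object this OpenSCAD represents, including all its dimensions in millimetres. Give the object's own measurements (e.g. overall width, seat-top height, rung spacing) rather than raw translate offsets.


The wall frame of a small rectangular building: four walls, each 2760 mm tall and 108 mm thick, enclosing a footprint 3560 mm (x) by 2960 mm (y) outside-to-outside, with no floor or roof. The front and back walls (the −y and +y sides) span the full width; the two side walls fit between them.


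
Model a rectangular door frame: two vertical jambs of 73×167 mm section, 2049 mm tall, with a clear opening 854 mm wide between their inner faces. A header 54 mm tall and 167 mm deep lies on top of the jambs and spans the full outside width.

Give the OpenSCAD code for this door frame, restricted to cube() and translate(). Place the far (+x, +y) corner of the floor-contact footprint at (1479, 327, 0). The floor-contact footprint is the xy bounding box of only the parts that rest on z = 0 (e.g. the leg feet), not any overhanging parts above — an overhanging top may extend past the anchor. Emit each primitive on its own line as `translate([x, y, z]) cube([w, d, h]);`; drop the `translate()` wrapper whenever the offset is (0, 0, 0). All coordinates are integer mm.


translate([479, 160, 0]) cube([73, 167, 2049]);
translate([1406, 160, 0]) cube([73, 167, 2049]);
translate([479, 160, 2049]) cube([1000, 167, 54]);


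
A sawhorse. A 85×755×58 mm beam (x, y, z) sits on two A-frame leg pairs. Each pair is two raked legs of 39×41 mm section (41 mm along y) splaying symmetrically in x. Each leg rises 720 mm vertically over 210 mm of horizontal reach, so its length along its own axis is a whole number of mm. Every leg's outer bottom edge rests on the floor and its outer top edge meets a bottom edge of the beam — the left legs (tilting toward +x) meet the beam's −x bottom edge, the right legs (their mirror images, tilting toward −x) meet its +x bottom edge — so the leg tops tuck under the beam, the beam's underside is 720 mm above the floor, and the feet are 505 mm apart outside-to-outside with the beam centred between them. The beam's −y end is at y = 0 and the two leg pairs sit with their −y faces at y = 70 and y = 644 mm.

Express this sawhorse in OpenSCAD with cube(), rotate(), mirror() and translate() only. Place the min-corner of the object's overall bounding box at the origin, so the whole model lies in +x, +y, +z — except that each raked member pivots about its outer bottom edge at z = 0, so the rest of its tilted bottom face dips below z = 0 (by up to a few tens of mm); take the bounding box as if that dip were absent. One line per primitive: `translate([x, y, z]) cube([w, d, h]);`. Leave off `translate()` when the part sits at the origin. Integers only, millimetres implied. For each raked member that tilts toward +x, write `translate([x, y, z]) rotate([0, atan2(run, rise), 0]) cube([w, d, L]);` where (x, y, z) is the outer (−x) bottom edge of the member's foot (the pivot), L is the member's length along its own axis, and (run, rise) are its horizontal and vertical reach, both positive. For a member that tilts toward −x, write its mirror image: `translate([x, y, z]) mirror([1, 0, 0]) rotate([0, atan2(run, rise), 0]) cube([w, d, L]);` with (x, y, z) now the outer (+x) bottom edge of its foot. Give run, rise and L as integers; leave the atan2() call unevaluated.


translate([210, 0, 720]) cube([85, 755, 58]);
translate([0, 70, 0]) rotate([0, atan2(210, 720), 0]) cube([39, 41, 750]);
translate([505, 70, 0]) mirror([1, 0, 0]) rotate([0, atan2(210, 720), 0]) cube([39, 41, 750]);
translate([0, 644, 0]) rotate([0, atan2(210, 720), 0]) cube([39, 41, 750]);
translate([505, 644, 0]) mirror([1, 0, 0]) rotate([0, atan2(210, 720), 0]) cube([39, 41, 750]);


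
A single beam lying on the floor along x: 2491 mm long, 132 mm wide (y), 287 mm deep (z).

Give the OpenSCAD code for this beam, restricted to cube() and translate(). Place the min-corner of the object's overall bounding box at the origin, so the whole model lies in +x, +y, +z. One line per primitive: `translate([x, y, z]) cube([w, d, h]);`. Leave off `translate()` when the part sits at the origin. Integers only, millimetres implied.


cube([2491, 132, 287]);


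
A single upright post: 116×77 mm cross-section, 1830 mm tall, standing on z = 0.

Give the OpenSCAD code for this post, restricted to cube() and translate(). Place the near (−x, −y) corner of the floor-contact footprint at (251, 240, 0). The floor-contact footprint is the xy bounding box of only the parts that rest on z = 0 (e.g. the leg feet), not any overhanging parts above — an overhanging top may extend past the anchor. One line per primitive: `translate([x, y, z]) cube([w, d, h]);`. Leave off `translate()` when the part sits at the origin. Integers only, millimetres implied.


translate([251, 240, 0]) cube([116, 77, 1830]);


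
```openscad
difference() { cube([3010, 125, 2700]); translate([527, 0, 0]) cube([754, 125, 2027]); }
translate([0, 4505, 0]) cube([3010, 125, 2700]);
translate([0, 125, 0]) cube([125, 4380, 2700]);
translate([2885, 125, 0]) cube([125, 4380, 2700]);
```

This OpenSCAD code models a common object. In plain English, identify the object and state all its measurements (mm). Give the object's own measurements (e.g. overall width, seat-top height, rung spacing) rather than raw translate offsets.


A single room: four walls, each 2700 mm tall and 125 mm thick, enclosing an outside footprint 3010×4630 mm (x × y), no floor or roof. The front and back walls (−y and +y sides) run the full x-width; the side walls fit between their inner faces. A door opening 754 mm wide and 2027 mm tall is cut through the front wall from the floor up, its −x edge 527 mm from the wall's −x end.


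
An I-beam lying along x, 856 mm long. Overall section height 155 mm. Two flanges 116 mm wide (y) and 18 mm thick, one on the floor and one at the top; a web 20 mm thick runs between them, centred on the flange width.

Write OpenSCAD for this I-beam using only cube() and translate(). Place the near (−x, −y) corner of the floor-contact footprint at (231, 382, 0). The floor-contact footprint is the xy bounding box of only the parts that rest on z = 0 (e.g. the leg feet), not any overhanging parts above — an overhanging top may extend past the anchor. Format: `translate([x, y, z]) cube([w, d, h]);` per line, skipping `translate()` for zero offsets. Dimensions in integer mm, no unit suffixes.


translate([231, 382, 0]) cube([856, 116, 18]);
translate([231, 430, 18]) cube([856, 20, 119]);
translate([231, 382, 137]) cube([856, 116, 18]);


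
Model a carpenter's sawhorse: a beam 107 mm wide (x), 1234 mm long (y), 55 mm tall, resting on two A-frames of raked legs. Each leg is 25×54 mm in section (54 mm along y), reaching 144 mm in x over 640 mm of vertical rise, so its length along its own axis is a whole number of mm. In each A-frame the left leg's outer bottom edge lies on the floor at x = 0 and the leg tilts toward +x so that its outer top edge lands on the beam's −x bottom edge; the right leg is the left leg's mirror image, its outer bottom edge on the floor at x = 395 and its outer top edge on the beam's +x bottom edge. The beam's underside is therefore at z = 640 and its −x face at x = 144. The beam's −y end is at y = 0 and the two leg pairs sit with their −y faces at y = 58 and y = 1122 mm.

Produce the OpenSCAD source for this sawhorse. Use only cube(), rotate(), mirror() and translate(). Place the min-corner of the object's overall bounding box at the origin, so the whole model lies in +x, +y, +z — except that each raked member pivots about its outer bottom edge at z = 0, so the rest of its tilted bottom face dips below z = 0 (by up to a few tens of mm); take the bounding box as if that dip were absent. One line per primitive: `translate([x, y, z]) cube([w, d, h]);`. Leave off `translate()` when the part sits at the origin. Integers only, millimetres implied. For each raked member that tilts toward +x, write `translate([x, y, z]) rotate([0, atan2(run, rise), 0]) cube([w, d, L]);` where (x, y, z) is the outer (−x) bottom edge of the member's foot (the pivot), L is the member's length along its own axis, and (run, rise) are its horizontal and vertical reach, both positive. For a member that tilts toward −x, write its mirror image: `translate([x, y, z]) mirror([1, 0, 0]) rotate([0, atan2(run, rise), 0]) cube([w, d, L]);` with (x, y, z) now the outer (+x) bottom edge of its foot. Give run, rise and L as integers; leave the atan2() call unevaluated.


// leg length = √(144² + 640²) = 656
// right-leg outer foot x = 2·144 + 107 = 395
// beam min-corner = (144, 0, 640)
translate([144, 0, 640]) cube([107, 1234, 55]);
translate([0, 58, 0]) rotate([0, atan2(144, 640), 0]) cube([25, 54, 656]);
translate([395, 58, 0]) mirror([1, 0, 0]) rotate([0, atan2(144, 640), 0]) cube([25, 54, 656]);
translate([0, 1122, 0]) rotate([0, atan2(144, 640), 0]) cube([25, 54, 656]);
translate([395, 1122, 0]) mirror([1, 0, 0]) rotate([0, atan2(144, 640), 0]) cube([25, 54, 656]);


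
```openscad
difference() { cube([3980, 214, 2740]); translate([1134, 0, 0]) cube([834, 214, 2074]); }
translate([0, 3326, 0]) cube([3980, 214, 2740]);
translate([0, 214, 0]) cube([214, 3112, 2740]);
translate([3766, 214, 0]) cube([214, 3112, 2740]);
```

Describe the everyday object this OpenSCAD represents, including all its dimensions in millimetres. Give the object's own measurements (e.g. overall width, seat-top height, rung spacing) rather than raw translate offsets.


A single room: four walls, each 2740 mm tall and 214 mm thick, enclosing an outside footprint 3980×3540 mm (x × y), no floor or roof. The front and back walls (−y and +y sides) run the full x-width; the side walls fit between their inner faces. A door opening 834 mm wide and 2074 mm tall is cut through the front wall from the floor up, its −x edge 1134 mm from the wall's −x end.


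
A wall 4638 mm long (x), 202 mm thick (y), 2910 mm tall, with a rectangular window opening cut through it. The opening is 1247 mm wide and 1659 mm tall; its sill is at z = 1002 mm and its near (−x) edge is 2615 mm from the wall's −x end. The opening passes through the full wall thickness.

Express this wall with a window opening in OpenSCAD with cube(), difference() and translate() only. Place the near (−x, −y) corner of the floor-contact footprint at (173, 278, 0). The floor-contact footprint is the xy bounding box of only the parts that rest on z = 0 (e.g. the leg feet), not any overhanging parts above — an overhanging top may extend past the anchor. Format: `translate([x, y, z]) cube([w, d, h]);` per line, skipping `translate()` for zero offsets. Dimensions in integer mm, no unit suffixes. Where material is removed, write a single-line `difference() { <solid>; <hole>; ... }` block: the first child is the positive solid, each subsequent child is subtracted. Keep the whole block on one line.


difference() { translate([173, 278, 0]) cube([4638, 202, 2910]); translate([2788, 278, 1002]) cube([1247, 202, 1659]); }


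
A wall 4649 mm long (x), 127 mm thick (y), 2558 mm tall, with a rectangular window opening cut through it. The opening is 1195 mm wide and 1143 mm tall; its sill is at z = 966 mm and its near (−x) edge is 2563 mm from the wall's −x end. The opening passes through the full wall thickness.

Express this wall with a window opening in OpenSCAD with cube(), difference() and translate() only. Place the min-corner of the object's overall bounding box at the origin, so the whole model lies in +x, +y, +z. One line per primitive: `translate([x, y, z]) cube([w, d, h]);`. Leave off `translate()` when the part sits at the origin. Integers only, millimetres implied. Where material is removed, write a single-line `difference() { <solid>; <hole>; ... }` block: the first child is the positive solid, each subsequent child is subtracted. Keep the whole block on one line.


difference() { cube([4649, 127, 2558]); translate([2563, 0, 966]) cube([1195, 127, 1143]); }


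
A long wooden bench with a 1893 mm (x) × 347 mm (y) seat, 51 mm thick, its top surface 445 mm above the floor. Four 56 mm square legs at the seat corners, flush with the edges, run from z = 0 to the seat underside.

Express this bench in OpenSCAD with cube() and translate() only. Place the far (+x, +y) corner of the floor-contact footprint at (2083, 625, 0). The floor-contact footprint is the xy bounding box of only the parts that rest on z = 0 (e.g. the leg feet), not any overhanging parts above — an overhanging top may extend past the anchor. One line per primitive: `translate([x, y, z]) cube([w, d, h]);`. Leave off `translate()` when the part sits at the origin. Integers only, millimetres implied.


translate([190, 278, 394]) cube([1893, 347, 51]);
translate([190, 278, 0]) cube([56, 56, 394]);
translate([190, 569, 0]) cube([56, 56, 394]);
translate([2027, 278, 0]) cube([56, 56, 394]);
translate([2027, 569, 0]) cube([56, 56, 394]);


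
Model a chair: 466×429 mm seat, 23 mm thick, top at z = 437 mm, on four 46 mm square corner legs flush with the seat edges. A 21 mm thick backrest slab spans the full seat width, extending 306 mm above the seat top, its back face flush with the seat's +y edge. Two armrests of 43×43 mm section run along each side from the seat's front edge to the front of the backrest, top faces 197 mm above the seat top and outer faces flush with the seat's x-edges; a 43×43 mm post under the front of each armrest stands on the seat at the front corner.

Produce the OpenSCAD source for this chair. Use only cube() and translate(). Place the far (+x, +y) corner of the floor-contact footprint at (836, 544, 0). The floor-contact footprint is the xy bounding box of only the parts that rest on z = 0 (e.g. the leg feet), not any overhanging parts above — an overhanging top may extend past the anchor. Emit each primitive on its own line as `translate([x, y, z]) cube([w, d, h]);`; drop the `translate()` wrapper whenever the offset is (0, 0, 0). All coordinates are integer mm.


// leg_h = 437 - 23 = 414
// arm post h = 197 - 43 = 154
translate([370, 115, 414]) cube([466, 429, 23]);
translate([370, 115, 0]) cube([46, 46, 414]);
translate([790, 115, 0]) cube([46, 46, 414]);
translate([370, 498, 0]) cube([46, 46, 414]);
translate([790, 498, 0]) cube([46, 46, 414]);
translate([370, 523, 437]) cube([466, 21, 306]);
translate([370, 115, 591]) cube([43, 408, 43]);
translate([793, 115, 591]) cube([43, 408, 43]);
translate([370, 115, 437]) cube([43, 43, 154]);
translate([793, 115, 437]) cube([43, 43, 154]);


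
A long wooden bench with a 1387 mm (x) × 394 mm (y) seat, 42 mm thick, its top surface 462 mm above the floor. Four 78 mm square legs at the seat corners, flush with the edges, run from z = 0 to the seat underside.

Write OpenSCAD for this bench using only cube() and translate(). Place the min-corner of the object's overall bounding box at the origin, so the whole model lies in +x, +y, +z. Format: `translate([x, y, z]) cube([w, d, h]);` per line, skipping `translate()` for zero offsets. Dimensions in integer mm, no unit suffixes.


// leg_h = 462 − 42 = 420
translate([0, 0, 420]) cube([1387, 394, 42]);
cube([78, 78, 420]);
translate([0, 316, 0]) cube([78, 78, 420]);
translate([1309, 0, 0]) cube([78, 78, 420]);
translate([1309, 316, 0]) cube([78, 78, 420]);


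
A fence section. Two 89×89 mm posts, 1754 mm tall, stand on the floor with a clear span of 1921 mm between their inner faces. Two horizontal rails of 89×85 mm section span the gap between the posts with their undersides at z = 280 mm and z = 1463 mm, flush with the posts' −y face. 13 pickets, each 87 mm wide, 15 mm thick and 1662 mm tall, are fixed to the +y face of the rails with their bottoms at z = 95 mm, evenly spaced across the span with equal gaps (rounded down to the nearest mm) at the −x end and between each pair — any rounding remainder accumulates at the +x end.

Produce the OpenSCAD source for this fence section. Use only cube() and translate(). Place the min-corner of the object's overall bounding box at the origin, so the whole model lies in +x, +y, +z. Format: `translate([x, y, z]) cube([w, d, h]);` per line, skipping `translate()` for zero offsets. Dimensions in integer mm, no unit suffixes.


cube([89, 89, 1754]);
translate([2010, 0, 0]) cube([89, 89, 1754]);
translate([89, 0, 280]) cube([1921, 89, 85]);
translate([89, 0, 1463]) cube([1921, 89, 85]);
translate([145, 89, 95]) cube([87, 15, 1662]);
translate([288, 89, 95]) cube([87, 15, 1662]);
translate([431, 89, 95]) cube([87, 15, 1662]);
translate([574, 89, 95]) cube([87, 15, 1662]);
translate([717, 89, 95]) cube([87, 15, 1662]);
translate([860, 89, 95]) cube([87, 15, 1662]);
translate([1003, 89, 95]) cube([87, 15, 1662]);
translate([1146, 89, 95]) cube([87, 15, 1662]);
translate([1289, 89, 95]) cube([87, 15, 1662]);
translate([1432, 89, 95]) cube([87, 15, 1662]);
translate([1575, 89, 95]) cube([87, 15, 1662]);
translate([1718, 89, 95]) cube([87, 15, 1662]);
translate([1861, 89, 95]) cube([87, 15, 1662]);


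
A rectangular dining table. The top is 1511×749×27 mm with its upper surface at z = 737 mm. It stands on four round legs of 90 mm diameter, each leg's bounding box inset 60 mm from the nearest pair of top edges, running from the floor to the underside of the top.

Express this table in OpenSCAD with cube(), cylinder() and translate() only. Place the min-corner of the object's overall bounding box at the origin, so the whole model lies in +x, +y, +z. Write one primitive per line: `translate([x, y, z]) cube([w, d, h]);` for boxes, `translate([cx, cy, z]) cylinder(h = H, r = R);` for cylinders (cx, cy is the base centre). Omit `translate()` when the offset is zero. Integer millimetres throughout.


translate([0, 0, 710]) cube([1511, 749, 27]);
translate([105, 105, 0]) cylinder(h = 710, r = 45);
translate([1406, 105, 0]) cylinder(h = 710, r = 45);
translate([105, 644, 0]) cylinder(h = 710, r = 45);
translate([1406, 644, 0]) cylinder(h = 710, r = 45);


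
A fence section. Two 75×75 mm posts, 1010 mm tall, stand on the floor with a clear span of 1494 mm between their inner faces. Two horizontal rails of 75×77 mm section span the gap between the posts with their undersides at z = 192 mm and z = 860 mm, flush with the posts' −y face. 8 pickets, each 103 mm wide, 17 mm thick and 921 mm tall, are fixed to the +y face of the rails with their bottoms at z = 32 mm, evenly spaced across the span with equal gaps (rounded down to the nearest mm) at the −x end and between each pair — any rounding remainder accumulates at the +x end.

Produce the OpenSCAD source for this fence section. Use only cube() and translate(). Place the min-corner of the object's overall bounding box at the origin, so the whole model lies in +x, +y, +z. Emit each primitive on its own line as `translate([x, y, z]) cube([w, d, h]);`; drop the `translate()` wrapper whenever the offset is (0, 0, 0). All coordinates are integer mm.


cube([75, 75, 1010]);
translate([1569, 0, 0]) cube([75, 75, 1010]);
translate([75, 0, 192]) cube([1494, 75, 77]);
translate([75, 0, 860]) cube([1494, 75, 77]);
translate([149, 75, 32]) cube([103, 17, 921]);
translate([326, 75, 32]) cube([103, 17, 921]);
translate([503, 75, 32]) cube([103, 17, 921]);
translate([680, 75, 32]) cube([103, 17, 921]);
translate([857, 75, 32]) cube([103, 17, 921]);
translate([1034, 75, 32]) cube([103, 17, 921]);
translate([1211, 75, 32]) cube([103, 17, 921]);
translate([1388, 75, 32]) cube([103, 17, 921]);
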